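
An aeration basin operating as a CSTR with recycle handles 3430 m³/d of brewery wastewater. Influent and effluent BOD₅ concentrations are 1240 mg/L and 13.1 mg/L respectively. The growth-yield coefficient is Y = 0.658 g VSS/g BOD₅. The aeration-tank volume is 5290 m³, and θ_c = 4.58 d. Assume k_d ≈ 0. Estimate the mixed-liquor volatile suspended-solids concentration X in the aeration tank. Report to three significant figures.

X = Y·Q·ΔS·θ_c / V = 0.658 × 3430 × (1240 − 13.1) × 4.58 / 5290 = 2397 mg/L.

X ≈ 2400 mg/L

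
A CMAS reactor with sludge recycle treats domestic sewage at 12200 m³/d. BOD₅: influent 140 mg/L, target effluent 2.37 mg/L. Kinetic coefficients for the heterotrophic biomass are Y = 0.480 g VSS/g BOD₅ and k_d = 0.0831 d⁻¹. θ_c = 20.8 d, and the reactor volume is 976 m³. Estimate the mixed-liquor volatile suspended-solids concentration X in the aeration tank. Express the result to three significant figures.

X ≈ 6300 mg/L

From V·X·(1 + k_d·θ_c) = Y·Q·(S₀ − S)·θ_c: X = 0.480 × 12200 × (140 − 2.37) × 20.8 / [976 × (1 + 0.0831 × 20.8)] = 6295 mg/L.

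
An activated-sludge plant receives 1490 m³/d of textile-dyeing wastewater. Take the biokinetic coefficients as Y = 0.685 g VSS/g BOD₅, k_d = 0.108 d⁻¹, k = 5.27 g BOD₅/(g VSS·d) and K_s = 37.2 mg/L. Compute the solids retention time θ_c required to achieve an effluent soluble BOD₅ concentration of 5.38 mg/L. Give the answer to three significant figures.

From 1/θ_c = Y·k·S/(K_s + S) − k_d: Y·k·S/(K_s+S) = 0.685 × 5.27 × 5.38 / (37.2 + 5.38) = 0.4561 d⁻¹.
1/θ_c = 0.4561 − 0.108 = 0.3481 d⁻¹, so θ_c = 2.873 d.

θ_c ≈ 2.87 d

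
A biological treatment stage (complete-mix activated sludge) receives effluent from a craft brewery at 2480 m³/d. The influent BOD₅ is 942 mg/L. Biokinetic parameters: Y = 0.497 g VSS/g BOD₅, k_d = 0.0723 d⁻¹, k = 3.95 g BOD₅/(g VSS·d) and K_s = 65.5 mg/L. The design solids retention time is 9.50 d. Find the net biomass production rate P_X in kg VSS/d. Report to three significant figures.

From the Monod/SRT balance for a CMAS, S = K_s·(1+k_d θ_c)/[θ_c·(Y k − k_d) − 1] = 65.5 × (1 + 0.0723 × 9.50) / [9.50 × (0.497 × 3.95 − 0.0723) − 1] = 110.5 / 16.96 = 6.513 mg/L.
Observed yield with endogenous decay: Y_obs = Y / (1 + k_d·θ_c) = 0.497 / (1 + 0.0723 × 9.50) = 0.497 / 1.687 = 0.2946 g VSS/g BOD₅.
ΔS = 942 − 6.51 = 935.5 mg/L, so the substrate removal rate is 2480 × 935.5/1000 = 2320 kg BOD₅/d.
P_X = Y_obs · Q(S₀ − S) = 0.2946 × 2320 = 683.6 kg VSS/d.

P_X ≈ 684 kg VSS/d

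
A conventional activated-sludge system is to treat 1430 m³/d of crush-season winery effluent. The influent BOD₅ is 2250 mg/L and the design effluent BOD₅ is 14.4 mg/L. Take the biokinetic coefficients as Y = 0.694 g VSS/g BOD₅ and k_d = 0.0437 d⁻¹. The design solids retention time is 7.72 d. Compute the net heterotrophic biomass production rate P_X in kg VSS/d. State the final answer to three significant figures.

P_X ≈ 1660 kg VSS/d

Y_obs = Y / (1 + k_d θ_c) = 0.694 / (1 + 0.0437 × 7.72) = 0.694 / 1.337 = 0.5189.
Q·(S₀ − S) = 1430 × (2250 − 14.4) × 10⁻³ = 3197 kg/d removed.
P_X = Y_obs · Q(S₀ − S) = 0.5189 × 3197 = 1659 kg VSS/d.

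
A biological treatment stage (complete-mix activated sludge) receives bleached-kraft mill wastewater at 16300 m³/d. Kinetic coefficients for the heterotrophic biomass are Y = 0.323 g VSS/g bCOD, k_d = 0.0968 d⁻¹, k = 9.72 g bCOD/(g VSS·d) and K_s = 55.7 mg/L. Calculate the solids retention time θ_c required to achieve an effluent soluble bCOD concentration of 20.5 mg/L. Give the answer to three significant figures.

At the target effluent, Y k S/(K_s+S) = 0.323×9.72×20.5/76.20 = 0.8446 d⁻¹.
Then 1/θ_c = μ − k_d = 0.8446 − 0.0968 = 0.7478 d⁻¹, giving θ_c = 1.337 d.

θ_c ≈ 1.34 d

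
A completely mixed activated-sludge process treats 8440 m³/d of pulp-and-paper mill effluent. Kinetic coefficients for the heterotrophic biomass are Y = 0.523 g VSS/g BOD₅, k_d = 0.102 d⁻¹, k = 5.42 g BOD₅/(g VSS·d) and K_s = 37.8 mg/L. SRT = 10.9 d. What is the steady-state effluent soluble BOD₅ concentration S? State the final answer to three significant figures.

S ≈ 2.77 mg/L

From the Monod/SRT balance for a CMAS, S = K_s·(1+k_d θ_c)/[θ_c·(Y k − k_d) − 1] = 37.8 × (1 + 0.102 × 10.9) / [10.9 × (0.523 × 5.42 − 0.102) − 1] = 79.83 / 28.79 = 2.773 mg/L.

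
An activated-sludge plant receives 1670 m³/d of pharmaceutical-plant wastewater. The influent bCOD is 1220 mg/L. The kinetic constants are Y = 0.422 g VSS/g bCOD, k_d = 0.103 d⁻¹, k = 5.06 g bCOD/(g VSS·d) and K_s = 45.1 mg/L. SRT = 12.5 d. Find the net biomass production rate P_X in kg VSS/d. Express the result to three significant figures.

From the Monod/SRT balance for a CMAS, S = K_s·(1+k_d θ_c)/[θ_c·(Y k − k_d) − 1] = 45.1 × (1 + 0.103 × 12.5) / [12.5 × (0.422 × 5.06 − 0.103) − 1] = 103.2 / 24.40 = 4.227 mg/L.
Correct the yield for decay: Y_obs = Y/(1 + k_d θ_c) = 0.422 / (1 + 0.103 × 12.5) = 0.422 / 2.287 = 0.1845.
ΔS = 1220 − 4.23 = 1216 mg/L, so the substrate removal rate is 1670 × 1216/1000 = 2030 kg bCOD/d.
Biomass produced: P_X = Y_obs·Q·ΔS = 0.1845 × 2030 ≈ 374.6 kg VSS/d.

P_X ≈ 375 kg VSS/d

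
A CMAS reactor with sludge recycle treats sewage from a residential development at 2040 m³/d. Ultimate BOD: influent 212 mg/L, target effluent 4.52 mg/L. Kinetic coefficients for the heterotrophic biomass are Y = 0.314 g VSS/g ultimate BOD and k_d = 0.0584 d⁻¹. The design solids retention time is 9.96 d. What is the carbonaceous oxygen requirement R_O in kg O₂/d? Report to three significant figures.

R_O ≈ 304 kg O₂/d

Correct the yield for decay: Y_obs = Y/(1 + k_d θ_c) = 0.314 / (1 + 0.0584 × 9.96) = 0.314 / 1.582 = 0.1985.
Mass of ultimate BOD removed per day: Q(S₀ − S) = 2040 × 207.5 g/m³ = 423.3 kg/d.
Net sludge production P_X = 0.1985 × 423.3 = 84.03 kg VSS/d.
R_O = Q·ΔS − 1.42 P_X = 423.3 − 119.3 = 303.9 kg O₂/d.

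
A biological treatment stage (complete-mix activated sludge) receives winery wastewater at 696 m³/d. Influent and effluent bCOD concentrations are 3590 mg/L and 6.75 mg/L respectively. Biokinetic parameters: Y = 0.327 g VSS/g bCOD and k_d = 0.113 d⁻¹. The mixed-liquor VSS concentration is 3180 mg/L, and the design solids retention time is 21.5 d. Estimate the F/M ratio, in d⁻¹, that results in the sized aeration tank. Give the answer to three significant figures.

F/M ≈ 0.489 d⁻¹

Rearranging the biomass balance for a CMAS with decay, V = Y·Q·ΔS·θ_c / [X·(1+k_d θ_c)] = 0.327 × 696 × (3590 − 6.75) × 21.5 / [3180 × (1 + 0.113 × 21.5)] = 1.75×10^7 / 10906 = 1608 m³.
F/M = applied load / biomass = Q·S₀/(V·X) = 696 × 3590 / (1608 × 3180) = 0.4887 d⁻¹.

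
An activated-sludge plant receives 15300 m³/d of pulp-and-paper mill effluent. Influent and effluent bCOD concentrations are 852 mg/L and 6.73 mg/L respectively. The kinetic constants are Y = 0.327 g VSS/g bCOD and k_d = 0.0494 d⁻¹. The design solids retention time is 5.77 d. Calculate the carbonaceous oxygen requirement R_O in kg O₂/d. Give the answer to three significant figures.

Correct the yield for decay: Y_obs = Y/(1 + k_d θ_c) = 0.327 / (1 + 0.0494 × 5.77) = 0.327 / 1.285 = 0.2545.
Mass of bCOD removed per day: Q(S₀ − S) = 15300 × 845.3 g/m³ = 12933 kg/d.
P_X = Y_obs·Q·(S₀ − S) = 0.2545 × 12933 = 3291 kg VSS/d.
R_O = Q·ΔS − 1.42 P_X = 12933 − 4673 = 8260 kg O₂/d.

R_O ≈ 8260 kg O₂/d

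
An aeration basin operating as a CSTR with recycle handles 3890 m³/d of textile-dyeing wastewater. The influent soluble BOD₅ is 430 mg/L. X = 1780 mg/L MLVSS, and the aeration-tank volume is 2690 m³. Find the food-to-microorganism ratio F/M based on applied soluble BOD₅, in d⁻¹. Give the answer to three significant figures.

F/M = applied load / biomass = Q·S₀/(V·X) = 3890 × 430 / (2690 × 1780) = 0.3493 d⁻¹.

F/M ≈ 0.349 d⁻¹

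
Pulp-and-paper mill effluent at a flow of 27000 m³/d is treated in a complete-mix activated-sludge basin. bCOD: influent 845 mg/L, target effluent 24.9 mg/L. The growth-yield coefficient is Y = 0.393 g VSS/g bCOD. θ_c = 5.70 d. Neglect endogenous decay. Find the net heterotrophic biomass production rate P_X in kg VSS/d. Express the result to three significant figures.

P_X ≈ 8700 kg VSS/d

Since k_d ≈ 0, Y_obs = Y = 0.393 g VSS/g bCOD.
ΔS = 845 − 24.9 = 820.1 mg/L, so the substrate removal rate is 27000 × 820.1/1000 = 22143 kg bCOD/d.
P_X = Y_obs · Q(S₀ − S) = 0.3930 × 22143 = 8702 kg VSS/d.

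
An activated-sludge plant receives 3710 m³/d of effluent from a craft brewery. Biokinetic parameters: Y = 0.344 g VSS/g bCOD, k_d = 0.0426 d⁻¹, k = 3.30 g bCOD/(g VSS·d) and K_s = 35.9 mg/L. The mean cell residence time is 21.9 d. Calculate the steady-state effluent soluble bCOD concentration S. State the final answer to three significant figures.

Effluent substrate depends only on kinetics and SRT: S = K_s(1 + k_d θ_c) / [θ_c(Yk − k_d) − 1] = 35.9 × (1 + 0.0426 × 21.9) / [21.9 × (0.344 × 3.30 − 0.0426) − 1] = 69.39 / 22.93 = 3.027 mg/L.

S ≈ 3.03 mg/L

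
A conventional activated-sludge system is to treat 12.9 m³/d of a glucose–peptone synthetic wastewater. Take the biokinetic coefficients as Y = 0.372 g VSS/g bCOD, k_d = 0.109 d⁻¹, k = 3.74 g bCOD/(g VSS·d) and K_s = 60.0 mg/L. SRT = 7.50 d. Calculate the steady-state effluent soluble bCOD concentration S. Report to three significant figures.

S ≈ 12.7 mg/L

Effluent substrate depends only on kinetics and SRT: S = K_s(1 + k_d θ_c) / [θ_c(Yk − k_d) − 1] = 60.0 × (1 + 0.109 × 7.50) / [7.50 × (0.372 × 3.74 − 0.109) − 1] = 109.0 / 8.617 = 12.66 mg/L.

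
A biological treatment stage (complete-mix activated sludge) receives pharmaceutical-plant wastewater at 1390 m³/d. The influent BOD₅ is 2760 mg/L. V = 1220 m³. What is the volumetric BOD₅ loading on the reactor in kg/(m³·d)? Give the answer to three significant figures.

L_v ≈ 3.14 kg BOD₅/(m³·d)

Applied BOD₅ load per unit volume = Q·S₀/V = (1390 × 2760/1000)/1220 = 3.145 kg BOD₅·m⁻³·d⁻¹.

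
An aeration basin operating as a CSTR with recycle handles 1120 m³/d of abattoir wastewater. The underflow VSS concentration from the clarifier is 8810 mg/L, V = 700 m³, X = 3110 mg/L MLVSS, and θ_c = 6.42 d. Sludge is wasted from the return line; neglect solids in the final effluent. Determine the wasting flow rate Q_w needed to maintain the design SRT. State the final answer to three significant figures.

Wasting from the return line (neglecting effluent solids): Q_w = V·X / (θ_c·X_r) = 700.0 × 3110 / (6.42 × 8810) = 38.49 m³/d.

Q_w ≈ 38.5 m³/d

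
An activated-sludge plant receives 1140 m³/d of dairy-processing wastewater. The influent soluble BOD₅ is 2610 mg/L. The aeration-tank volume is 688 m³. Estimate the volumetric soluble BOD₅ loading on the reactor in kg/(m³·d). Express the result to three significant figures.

L_v ≈ 4.32 kg soluble BOD₅/(m³·d)

Volumetric loading L_v = Q·S₀ / V = 1140 × 2610 g/m³ / 688.0 m³ = 4325 g/(m³·d) = 4.325 kg soluble BOD₅/(m³·d).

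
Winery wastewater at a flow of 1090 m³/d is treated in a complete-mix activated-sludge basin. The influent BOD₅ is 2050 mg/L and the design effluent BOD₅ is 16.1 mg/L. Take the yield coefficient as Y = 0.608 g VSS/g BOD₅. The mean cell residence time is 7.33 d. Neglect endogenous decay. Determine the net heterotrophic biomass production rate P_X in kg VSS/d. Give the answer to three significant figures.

P_X ≈ 1350 kg VSS/d

Since k_d ≈ 0, Y_obs = Y = 0.608 g VSS/g BOD₅.
Q·(S₀ − S) = 1090 × (2050 − 16.1) × 10⁻³ = 2217 kg/d removed.
So the net sludge growth is P_X = 0.6080 × 2217 = 1348 kg VSS/d.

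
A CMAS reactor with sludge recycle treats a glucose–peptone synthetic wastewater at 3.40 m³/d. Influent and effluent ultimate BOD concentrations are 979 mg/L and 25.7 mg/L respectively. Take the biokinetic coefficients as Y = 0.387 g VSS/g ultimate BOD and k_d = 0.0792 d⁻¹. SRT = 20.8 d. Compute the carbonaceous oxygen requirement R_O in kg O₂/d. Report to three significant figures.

Observed yield with endogenous decay: Y_obs = Y / (1 + k_d·θ_c) = 0.387 / (1 + 0.0792 × 20.8) = 0.387 / 2.647 = 0.1462 g VSS/g ultimate BOD.
ΔS = 979 − 25.7 = 953.3 mg/L, so the substrate removal rate is 3.40 × 953.3/1000 = 3.241 kg ultimate BOD/d.
Biomass synthesised: P_X = Y_obs × 3.241 = 0.4738 kg VSS/d.
R_O = Q·(S₀ − S) − 1.42·P_X = 3.241 − 1.42 × 0.4738 = 2.568 kg O₂/d.

R_O ≈ 2.57 kg O₂/d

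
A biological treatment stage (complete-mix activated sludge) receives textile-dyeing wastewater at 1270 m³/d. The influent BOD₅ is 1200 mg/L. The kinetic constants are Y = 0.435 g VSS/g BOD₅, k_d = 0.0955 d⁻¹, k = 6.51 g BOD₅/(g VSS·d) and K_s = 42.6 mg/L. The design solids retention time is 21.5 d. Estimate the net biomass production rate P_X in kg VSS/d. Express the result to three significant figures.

Effluent substrate depends only on kinetics and SRT: S = K_s(1 + k_d θ_c) / [θ_c(Yk − k_d) − 1] = 42.6 × (1 + 0.0955 × 21.5) / [21.5 × (0.435 × 6.51 − 0.0955) − 1] = 130.1 / 57.83 = 2.249 mg/L.
Observed yield with endogenous decay: Y_obs = Y / (1 + k_d·θ_c) = 0.435 / (1 + 0.0955 × 21.5) = 0.435 / 3.053 = 0.1425 g VSS/g BOD₅.
ΔS = 1200 − 2.25 = 1198 mg/L, so the substrate removal rate is 1270 × 1198/1000 = 1521 kg BOD₅/d.
P_X = Y_obs · Q(S₀ − S) = 0.1425 × 1521 = 216.7 kg VSS/d.

P_X ≈ 217 kg VSS/d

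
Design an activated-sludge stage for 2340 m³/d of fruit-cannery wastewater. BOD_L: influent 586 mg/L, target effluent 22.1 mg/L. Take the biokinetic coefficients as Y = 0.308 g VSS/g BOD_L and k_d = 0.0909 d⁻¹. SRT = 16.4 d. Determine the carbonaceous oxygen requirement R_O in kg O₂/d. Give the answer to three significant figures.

R_O ≈ 1090 kg O₂/d

The observed yield is Y_obs = Y/(1 + k_d·θ_c) = 0.308 / (1 + 0.0909 × 16.4) = 0.308 / 2.491 = 0.1237 g VSS per g BOD_L removed.
Mass of BOD_L removed per day: Q(S₀ − S) = 2340 × 563.9 g/m³ = 1320 kg/d.
Biomass synthesised: P_X = Y_obs × 1320 = 163.2 kg VSS/d.
Carbonaceous O₂ demand = substrate oxidised − cell-mass equivalent = 1320 − 1.42 × 163.2 = 1088 kg O₂/d.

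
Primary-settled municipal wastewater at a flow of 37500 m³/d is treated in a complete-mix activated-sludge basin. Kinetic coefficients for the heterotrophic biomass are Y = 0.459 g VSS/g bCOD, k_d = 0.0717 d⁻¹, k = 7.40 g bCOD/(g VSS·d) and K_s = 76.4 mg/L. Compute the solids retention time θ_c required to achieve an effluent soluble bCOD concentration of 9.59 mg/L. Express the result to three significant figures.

At the target effluent, Y k S/(K_s+S) = 0.459×7.40×9.59/85.99 = 0.3788 d⁻¹.
θ_c = 1/(μ − k_d) = 1/(0.3788 − 0.0717) = 1/0.3071 = 3.256 d.

θ_c ≈ 3.26 d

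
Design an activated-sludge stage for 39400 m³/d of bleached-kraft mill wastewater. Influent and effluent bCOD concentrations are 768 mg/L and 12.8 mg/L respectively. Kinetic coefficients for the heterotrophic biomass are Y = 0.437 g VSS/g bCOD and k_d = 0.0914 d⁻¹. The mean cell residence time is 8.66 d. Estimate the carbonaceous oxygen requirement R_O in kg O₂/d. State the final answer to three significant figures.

R_O ≈ 19400 kg O₂/d

Correct the yield for decay: Y_obs = Y/(1 + k_d θ_c) = 0.437 / (1 + 0.0914 × 8.66) = 0.437 / 1.792 = 0.2439.
ΔS = 768 − 12.8 = 755.2 mg/L, so the substrate removal rate is 39400 × 755.2/1000 = 29755 kg bCOD/d.
Biomass synthesised: P_X = Y_obs × 29755 = 7258 kg VSS/d.
R_O = Q·ΔS − 1.42 P_X = 29755 − 10306 = 19449 kg O₂/d.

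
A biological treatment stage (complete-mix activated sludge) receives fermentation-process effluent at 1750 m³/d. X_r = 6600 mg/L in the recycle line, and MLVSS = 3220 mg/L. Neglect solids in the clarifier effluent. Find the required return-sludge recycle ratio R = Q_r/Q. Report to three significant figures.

R ≈ 0.953

Solids balance on the clarifier gives (1+R)X = R·X_r, so R = X/(X_r − X) = 3220 / (6600 − 3220) = 0.9527.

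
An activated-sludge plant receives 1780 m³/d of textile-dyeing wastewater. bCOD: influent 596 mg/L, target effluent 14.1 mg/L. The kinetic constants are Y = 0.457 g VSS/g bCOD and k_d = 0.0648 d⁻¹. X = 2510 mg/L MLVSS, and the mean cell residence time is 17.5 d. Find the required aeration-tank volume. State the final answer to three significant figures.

Steady-state biomass mass balance: V·X·(1 + k_d·θ_c) = Y·Q·(S₀ − S)·θ_c, so V = 0.457 × 1780 × (596 − 14.1) × 17.5 / [2510 × (1 + 0.0648 × 17.5)] = 8.28×10^6 / 5356 = 1547 m³.

V ≈ 1550 m³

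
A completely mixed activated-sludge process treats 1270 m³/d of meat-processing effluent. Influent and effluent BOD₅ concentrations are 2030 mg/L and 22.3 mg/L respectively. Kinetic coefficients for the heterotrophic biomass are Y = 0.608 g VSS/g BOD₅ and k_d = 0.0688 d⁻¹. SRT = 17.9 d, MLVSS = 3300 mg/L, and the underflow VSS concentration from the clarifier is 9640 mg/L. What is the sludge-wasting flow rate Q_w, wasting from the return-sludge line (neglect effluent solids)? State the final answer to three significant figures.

Rearranging the biomass balance for a CMAS with decay, V = Y·Q·ΔS·θ_c / [X·(1+k_d θ_c)] = 0.608 × 1270 × (2030 − 22.3) × 17.9 / [3300 × (1 + 0.0688 × 17.9)] = 2.77×10^7 / 7364 = 3768 m³.
Wasting from the return line (neglecting effluent solids): Q_w = V·X / (θ_c·X_r) = 3768 × 3300 / (17.9 × 9640) = 72.07 m³/d.

Q_w ≈ 72.1 m³/d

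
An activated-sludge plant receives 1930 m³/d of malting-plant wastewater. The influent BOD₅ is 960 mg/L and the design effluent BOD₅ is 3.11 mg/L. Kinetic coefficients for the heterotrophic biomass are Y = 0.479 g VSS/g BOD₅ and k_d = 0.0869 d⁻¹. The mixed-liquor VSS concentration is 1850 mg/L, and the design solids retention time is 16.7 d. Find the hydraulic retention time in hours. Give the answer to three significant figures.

τ ≈ 40.5 h

Steady-state biomass mass balance: V·X·(1 + k_d·θ_c) = Y·Q·(S₀ − S)·θ_c, so V = 0.479 × 1930 × (960 − 3.11) × 16.7 / [1850 × (1 + 0.0869 × 16.7)] = 1.48×10^7 / 4535 = 3258 m³.
τ = V/Q = 3258/1930 = 1.688 d, or 40.51 h.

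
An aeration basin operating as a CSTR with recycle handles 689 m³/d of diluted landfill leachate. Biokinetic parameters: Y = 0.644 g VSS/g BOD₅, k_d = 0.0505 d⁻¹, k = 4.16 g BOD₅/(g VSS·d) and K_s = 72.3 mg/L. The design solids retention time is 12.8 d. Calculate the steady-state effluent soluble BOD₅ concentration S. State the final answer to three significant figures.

S ≈ 3.65 mg/L

Effluent substrate depends only on kinetics and SRT: S = K_s(1 + k_d θ_c) / [θ_c(Yk − k_d) − 1] = 72.3 × (1 + 0.0505 × 12.8) / [12.8 × (0.644 × 4.16 − 0.0505) − 1] = 119.0 / 32.65 = 3.646 mg/L.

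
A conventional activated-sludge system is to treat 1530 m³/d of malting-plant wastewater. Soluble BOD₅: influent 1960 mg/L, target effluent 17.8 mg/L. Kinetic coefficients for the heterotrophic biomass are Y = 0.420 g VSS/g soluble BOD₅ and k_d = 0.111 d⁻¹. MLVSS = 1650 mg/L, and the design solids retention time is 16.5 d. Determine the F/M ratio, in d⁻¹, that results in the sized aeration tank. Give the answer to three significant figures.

From the SRT design equation V = Y Q (S₀−S) θ_c / [X (1 + k_d θ_c)] = 0.420 × 1530 × (1960 − 17.8) × 16.5 / [1650 × (1 + 0.111 × 16.5)] = 2.06×10^7 / 4672 = 4408 m³.
Food-to-microorganism ratio F/M = Q S₀ / (V X) = 1530 × 1960 / (4408 × 1650) = 0.4123 d⁻¹.

F/M ≈ 0.412 d⁻¹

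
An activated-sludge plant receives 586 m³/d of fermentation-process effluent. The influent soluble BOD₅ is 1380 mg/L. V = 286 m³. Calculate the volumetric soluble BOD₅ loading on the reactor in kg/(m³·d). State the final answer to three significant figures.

L_v = Q S₀ / V = 586 × 1380 × 10⁻³ / 286.0 = 2.828 kg/(m³·d).

L_v ≈ 2.83 kg soluble BOD₅/(m³·d)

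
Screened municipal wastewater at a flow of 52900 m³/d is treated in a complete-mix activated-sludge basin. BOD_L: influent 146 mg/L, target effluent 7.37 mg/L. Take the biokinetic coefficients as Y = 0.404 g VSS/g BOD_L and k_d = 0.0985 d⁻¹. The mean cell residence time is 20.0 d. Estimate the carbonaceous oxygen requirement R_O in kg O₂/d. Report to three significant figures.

R_O ≈ 5920 kg O₂/d

Observed yield with endogenous decay: Y_obs = Y / (1 + k_d·θ_c) = 0.404 / (1 + 0.0985 × 20.0) = 0.404 / 2.970 = 0.1360 g VSS/g BOD_L.
Substrate removed = Q·(S₀ − S) = 52900 m³/d × (146 − 7.37) g/m³ = 7.33×10^6 g/d = 7334 kg/d.
Biomass synthesised: P_X = Y_obs × 7334 = 997.6 kg VSS/d.
Carbonaceous O₂ demand = substrate oxidised − cell-mass equivalent = 7334 − 1.42 × 997.6 = 5917 kg O₂/d.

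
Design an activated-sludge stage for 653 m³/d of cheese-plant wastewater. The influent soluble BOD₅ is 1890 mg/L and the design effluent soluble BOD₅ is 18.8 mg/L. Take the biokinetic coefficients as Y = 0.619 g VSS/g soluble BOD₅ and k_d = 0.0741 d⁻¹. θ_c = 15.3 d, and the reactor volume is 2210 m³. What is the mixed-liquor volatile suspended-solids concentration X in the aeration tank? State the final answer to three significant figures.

From V·X·(1 + k_d·θ_c) = Y·Q·(S₀ − S)·θ_c: X = 0.619 × 653 × (1890 − 18.8) × 15.3 / [2210 × (1 + 0.0741 × 15.3)] = 2454 mg/L.

X ≈ 2450 mg/L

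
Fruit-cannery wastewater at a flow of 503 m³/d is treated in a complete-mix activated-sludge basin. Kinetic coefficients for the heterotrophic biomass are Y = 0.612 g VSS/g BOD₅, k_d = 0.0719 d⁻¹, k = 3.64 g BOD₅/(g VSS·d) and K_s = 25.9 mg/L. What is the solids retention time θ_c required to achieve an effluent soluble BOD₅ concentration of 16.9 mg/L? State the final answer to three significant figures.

At the target effluent, Y k S/(K_s+S) = 0.612×3.64×16.9/42.80 = 0.8796 d⁻¹.
θ_c = 1/(μ − k_d) = 1/(0.8796 − 0.0719) = 1/0.8077 = 1.238 d.

θ_c ≈ 1.24 d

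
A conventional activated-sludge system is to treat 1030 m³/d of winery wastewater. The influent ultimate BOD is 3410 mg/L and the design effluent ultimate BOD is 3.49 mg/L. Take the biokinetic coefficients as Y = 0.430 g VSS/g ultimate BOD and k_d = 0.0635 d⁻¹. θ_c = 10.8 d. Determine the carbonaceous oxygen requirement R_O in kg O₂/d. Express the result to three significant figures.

R_O ≈ 2240 kg O₂/d

Y_obs = Y / (1 + k_d θ_c) = 0.430 / (1 + 0.0635 × 10.8) = 0.430 / 1.686 = 0.2551.
ΔS = 3410 − 3.49 = 3407 mg/L, so the substrate removal rate is 1030 × 3407/1000 = 3509 kg ultimate BOD/d.
P_X = Y_obs·Q·(S₀ − S) = 0.2551 × 3509 = 895.0 kg VSS/d.
R_O = Q·ΔS − 1.42 P_X = 3509 − 1271 = 2238 kg O₂/d.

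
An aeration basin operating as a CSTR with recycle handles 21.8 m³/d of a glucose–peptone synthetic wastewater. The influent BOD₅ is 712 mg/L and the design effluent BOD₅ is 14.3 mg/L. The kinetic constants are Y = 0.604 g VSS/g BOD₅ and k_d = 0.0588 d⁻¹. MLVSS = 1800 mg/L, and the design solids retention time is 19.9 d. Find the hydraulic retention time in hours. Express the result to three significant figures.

τ ≈ 51.5 h

Rearranging the biomass balance for a CMAS with decay, V = Y·Q·ΔS·θ_c / [X·(1+k_d θ_c)] = 0.604 × 21.8 × (712 − 14.3) × 19.9 / [1800 × (1 + 0.0588 × 19.9)] = 1.83×10^5 / 3906 = 46.80 m³.
Hydraulic retention time τ = V/Q = 46.80 / 21.8 = 2.147 d = 51.52 h.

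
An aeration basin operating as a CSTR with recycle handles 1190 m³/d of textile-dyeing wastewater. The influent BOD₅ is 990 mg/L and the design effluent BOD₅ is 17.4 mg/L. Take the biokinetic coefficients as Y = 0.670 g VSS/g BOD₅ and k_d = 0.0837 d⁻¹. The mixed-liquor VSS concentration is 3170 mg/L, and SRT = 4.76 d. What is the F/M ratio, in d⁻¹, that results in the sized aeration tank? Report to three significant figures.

F/M ≈ 0.446 d⁻¹

Steady-state biomass mass balance: V·X·(1 + k_d·θ_c) = Y·Q·(S₀ − S)·θ_c, so V = 0.670 × 1190 × (990 − 17.4) × 4.76 / [3170 × (1 + 0.0837 × 4.76)] = 3.69×10^6 / 4433 = 832.7 m³.
Food-to-microorganism ratio F/M = Q S₀ / (V X) = 1190 × 990 / (832.7 × 3170) = 0.4463 d⁻¹.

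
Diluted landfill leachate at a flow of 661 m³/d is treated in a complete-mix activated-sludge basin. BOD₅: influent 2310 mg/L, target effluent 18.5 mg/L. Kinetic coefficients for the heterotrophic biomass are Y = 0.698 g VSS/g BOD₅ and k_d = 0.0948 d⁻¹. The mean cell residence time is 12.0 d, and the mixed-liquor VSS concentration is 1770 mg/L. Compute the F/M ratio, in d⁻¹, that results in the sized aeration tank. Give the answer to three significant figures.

Steady-state biomass mass balance: V·X·(1 + k_d·θ_c) = Y·Q·(S₀ − S)·θ_c, so V = 0.698 × 661 × (2310 − 18.5) × 12.0 / [1770 × (1 + 0.0948 × 12.0)] = 1.27×10^7 / 3784 = 3353 m³.
F/M = Q·S₀ / (V·X) = 661 × 2310 / (3353 × 1770) = 0.2573 g BOD₅·(g VSS·d)⁻¹.

F/M ≈ 0.257 d⁻¹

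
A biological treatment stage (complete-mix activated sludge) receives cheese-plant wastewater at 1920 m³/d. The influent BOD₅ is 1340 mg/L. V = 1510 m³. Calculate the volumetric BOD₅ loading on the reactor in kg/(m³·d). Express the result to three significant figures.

L_v ≈ 1.70 kg BOD₅/(m³·d)

Volumetric loading L_v = Q·S₀ / V = 1920 × 1340 g/m³ / 1510 m³ = 1704 g/(m³·d) = 1.704 kg BOD₅/(m³·d).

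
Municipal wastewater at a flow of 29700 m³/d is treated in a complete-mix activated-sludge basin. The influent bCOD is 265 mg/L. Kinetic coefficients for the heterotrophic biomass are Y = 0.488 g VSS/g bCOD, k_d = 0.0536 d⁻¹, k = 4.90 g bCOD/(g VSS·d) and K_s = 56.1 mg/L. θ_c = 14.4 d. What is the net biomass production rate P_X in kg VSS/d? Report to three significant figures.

P_X ≈ 2140 kg VSS/d

Effluent substrate depends only on kinetics and SRT: S = K_s(1 + k_d θ_c) / [θ_c(Yk − k_d) − 1] = 56.1 × (1 + 0.0536 × 14.4) / [14.4 × (0.488 × 4.90 − 0.0536) − 1] = 99.40 / 32.66 = 3.043 mg/L.
Y_obs = Y / (1 + k_d θ_c) = 0.488 / (1 + 0.0536 × 14.4) = 0.488 / 1.772 = 0.2754.
Q·(S₀ − S) = 29700 × (265 − 3.04) × 10⁻³ = 7780 kg/d removed.
Net biomass production P_X = Y_obs × Q·(S₀ − S) = 0.2754 × 7780 = 2143 kg VSS/d.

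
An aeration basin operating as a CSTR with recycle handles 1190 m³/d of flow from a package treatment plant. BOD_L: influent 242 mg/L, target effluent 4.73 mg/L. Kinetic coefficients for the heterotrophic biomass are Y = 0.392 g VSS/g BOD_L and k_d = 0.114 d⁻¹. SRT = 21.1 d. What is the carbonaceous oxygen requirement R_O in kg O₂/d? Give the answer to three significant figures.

Correct the yield for decay: Y_obs = Y/(1 + k_d θ_c) = 0.392 / (1 + 0.114 × 21.1) = 0.392 / 3.405 = 0.1151.
Mass of BOD_L removed per day: Q(S₀ − S) = 1190 × 237.3 g/m³ = 282.4 kg/d.
Net sludge production P_X = 0.1151 × 282.4 = 32.50 kg VSS/d.
Carbonaceous O₂ demand = substrate oxidised − cell-mass equivalent = 282.4 − 1.42 × 32.50 = 236.2 kg O₂/d.

R_O ≈ 236 kg O₂/d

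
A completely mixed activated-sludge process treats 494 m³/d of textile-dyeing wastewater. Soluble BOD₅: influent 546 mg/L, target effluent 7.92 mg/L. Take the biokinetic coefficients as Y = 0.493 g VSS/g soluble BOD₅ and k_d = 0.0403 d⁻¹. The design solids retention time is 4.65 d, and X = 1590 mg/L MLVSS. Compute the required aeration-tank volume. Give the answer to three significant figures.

V ≈ 323 m³

Steady-state biomass mass balance: V·X·(1 + k_d·θ_c) = Y·Q·(S₀ − S)·θ_c, so V = 0.493 × 494 × (546 − 7.92) × 4.65 / [1590 × (1 + 0.0403 × 4.65)] = 6.09×10^5 / 1888 = 322.8 m³.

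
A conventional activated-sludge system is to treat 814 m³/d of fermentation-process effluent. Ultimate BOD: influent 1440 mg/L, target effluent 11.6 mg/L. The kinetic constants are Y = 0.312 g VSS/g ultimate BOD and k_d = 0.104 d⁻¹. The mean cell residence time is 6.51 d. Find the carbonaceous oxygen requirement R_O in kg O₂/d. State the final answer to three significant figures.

R_O ≈ 856 kg O₂/d

Y_obs = Y / (1 + k_d θ_c) = 0.312 / (1 + 0.104 × 6.51) = 0.312 / 1.677 = 0.1860.
Substrate removed = Q·(S₀ − S) = 814 m³/d × (1440 − 11.6) g/m³ = 1.16×10^6 g/d = 1163 kg/d.
Biomass synthesised: P_X = Y_obs × 1163 = 216.3 kg VSS/d.
R_O = Q·(S₀ − S) − 1.42·P_X = 1163 − 1.42 × 216.3 = 855.6 kg O₂/d.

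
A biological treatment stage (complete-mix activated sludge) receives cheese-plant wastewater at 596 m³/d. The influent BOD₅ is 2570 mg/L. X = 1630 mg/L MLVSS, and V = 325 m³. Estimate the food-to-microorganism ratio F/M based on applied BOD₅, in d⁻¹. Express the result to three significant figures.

F/M = applied load / biomass = Q·S₀/(V·X) = 596 × 2570 / (325.0 × 1630) = 2.891 d⁻¹.

F/M ≈ 2.89 d⁻¹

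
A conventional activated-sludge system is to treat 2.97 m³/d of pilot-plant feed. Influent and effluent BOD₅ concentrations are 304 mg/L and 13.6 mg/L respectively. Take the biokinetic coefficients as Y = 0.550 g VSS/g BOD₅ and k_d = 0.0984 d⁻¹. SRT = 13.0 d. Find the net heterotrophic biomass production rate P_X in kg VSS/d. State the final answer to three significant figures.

The observed yield is Y_obs = Y/(1 + k_d·θ_c) = 0.550 / (1 + 0.0984 × 13.0) = 0.550 / 2.279 = 0.2413 g VSS per g BOD₅ removed.
Substrate removed = Q·(S₀ − S) = 2.97 m³/d × (304 − 13.6) g/m³ = 8.62×10^2 g/d = 0.8625 kg/d.
Biomass produced: P_X = Y_obs·Q·ΔS = 0.2413 × 0.8625 ≈ 0.2081 kg VSS/d.

P_X ≈ 0.208 kg VSS/d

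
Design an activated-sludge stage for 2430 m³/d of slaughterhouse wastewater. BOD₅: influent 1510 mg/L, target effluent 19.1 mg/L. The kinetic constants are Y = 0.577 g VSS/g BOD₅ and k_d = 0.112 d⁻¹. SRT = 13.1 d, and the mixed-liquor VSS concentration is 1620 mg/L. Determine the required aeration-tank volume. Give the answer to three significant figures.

V ≈ 6850 m³

Steady-state biomass mass balance: V·X·(1 + k_d·θ_c) = Y·Q·(S₀ − S)·θ_c, so V = 0.577 × 2430 × (1510 − 19.1) × 13.1 / [1620 × (1 + 0.112 × 13.1)] = 2.74×10^7 / 3997 = 6851 m³.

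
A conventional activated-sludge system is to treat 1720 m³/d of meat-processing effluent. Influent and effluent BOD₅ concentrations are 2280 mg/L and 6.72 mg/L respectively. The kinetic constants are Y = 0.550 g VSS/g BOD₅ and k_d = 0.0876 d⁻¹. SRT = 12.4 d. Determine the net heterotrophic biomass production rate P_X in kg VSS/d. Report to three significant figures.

The observed yield is Y_obs = Y/(1 + k_d·θ_c) = 0.550 / (1 + 0.0876 × 12.4) = 0.550 / 2.086 = 0.2636 g VSS per g BOD₅ removed.
Mass of BOD₅ removed per day: Q(S₀ − S) = 1720 × 2273 g/m³ = 3910 kg/d.
P_X = Y_obs · Q(S₀ − S) = 0.2636 × 3910 = 1031 kg VSS/d.

P_X ≈ 1030 kg VSS/d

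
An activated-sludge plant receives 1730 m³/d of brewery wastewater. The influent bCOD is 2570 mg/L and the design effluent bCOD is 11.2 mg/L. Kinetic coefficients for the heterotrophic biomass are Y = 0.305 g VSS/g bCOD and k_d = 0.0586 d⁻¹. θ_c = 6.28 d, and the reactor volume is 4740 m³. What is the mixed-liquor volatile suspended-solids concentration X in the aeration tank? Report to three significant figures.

Solving the biomass balance for X: X = Y Q (S₀−S) θ_c / [V (1+k_d θ_c)] = 0.305 × 1730 × (2570 − 11.2) × 6.28 / [4740 × (1 + 0.0586 × 6.28)] = 1308 mg/L.

X ≈ 1310 mg/L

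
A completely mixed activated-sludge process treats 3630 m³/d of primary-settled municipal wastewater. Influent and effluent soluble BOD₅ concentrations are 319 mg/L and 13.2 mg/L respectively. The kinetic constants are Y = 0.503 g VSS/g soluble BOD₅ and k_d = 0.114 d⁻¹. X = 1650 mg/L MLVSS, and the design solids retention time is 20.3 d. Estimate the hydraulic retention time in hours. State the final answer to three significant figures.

Rearranging the biomass balance for a CMAS with decay, V = Y·Q·ΔS·θ_c / [X·(1+k_d θ_c)] = 0.503 × 3630 × (319 − 13.2) × 20.3 / [1650 × (1 + 0.114 × 20.3)] = 1.13×10^7 / 5468 = 2073 m³.
τ = V/Q = 2073/3630 = 0.5710 d, or 13.70 h.

τ ≈ 13.7 h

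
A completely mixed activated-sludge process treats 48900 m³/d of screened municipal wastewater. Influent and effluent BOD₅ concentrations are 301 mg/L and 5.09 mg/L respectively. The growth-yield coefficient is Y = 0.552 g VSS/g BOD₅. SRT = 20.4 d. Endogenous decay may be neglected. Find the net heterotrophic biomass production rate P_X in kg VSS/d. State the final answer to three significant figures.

No decay correction is needed, so Y_obs = Y = 0.552.
Mass of BOD₅ removed per day: Q(S₀ − S) = 48900 × 295.9 g/m³ = 14470 kg/d.
So the net sludge growth is P_X = 0.5520 × 14470 = 7987 kg VSS/d.

P_X ≈ 7990 kg VSS/d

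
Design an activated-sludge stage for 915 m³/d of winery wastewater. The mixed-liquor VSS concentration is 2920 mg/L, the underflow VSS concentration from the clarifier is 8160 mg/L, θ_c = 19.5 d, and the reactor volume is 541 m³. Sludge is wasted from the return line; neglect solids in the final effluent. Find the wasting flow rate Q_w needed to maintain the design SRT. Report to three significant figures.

Q_w ≈ 9.93 m³/d

Wasting from the return line (neglecting effluent solids): Q_w = V·X / (θ_c·X_r) = 541.0 × 2920 / (19.5 × 8160) = 9.928 m³/d.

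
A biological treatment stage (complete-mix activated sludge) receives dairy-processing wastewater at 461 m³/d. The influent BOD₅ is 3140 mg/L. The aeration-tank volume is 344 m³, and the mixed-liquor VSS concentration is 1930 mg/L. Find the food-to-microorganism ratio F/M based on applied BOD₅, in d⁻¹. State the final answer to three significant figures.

F/M ≈ 2.18 d⁻¹

F/M = Q·S₀ / (V·X) = 461 × 3140 / (344.0 × 1930) = 2.180 g BOD₅·(g VSS·d)⁻¹.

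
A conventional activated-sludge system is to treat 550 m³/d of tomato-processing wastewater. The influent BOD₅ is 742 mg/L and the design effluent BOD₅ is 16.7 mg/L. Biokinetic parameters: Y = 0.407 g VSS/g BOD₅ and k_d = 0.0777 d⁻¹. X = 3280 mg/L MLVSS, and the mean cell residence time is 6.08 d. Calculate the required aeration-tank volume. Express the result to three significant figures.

V ≈ 204 m³

From the SRT design equation V = Y Q (S₀−S) θ_c / [X (1 + k_d θ_c)] = 0.407 × 550 × (742 − 16.7) × 6.08 / [3280 × (1 + 0.0777 × 6.08)] = 9.87×10^5 / 4830 = 204.4 m³.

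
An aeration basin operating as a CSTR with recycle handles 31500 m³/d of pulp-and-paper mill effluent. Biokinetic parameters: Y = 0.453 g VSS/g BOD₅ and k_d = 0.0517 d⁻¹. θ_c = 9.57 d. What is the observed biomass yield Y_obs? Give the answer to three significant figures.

Y_obs = Y / (1 + k_d θ_c) = 0.453 / (1 + 0.0517 × 9.57) = 0.453 / 1.495 = 0.3031.

Y_obs ≈ 0.303 g VSS/g BOD₅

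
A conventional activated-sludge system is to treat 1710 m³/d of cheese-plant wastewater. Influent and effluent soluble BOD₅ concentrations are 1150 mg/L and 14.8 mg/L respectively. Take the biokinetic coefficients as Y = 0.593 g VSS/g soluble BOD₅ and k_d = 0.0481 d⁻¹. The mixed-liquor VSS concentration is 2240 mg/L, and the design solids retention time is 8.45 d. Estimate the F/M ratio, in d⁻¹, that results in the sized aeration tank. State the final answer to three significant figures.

F/M ≈ 0.284 d⁻¹

Rearranging the biomass balance for a CMAS with decay, V = Y·Q·ΔS·θ_c / [X·(1+k_d θ_c)] = 0.593 × 1710 × (1150 − 14.8) × 8.45 / [2240 × (1 + 0.0481 × 8.45)] = 9.73×10^6 / 3150 = 3088 m³.
F/M = Q·S₀ / (V·X) = 1710 × 1150 / (3088 × 2240) = 0.2843 g soluble BOD₅·(g VSS·d)⁻¹.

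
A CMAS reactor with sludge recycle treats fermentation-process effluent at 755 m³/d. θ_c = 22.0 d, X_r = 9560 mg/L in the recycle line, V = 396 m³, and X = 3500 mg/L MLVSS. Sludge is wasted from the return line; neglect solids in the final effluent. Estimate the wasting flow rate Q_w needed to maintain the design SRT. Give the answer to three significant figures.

θ_c = V·X/(Q_w·X_r) when wasting from the recycle, so Q_w = V·X/(θ_c·X_r) = 396.0 × 3500 / (22.0 × 9560) = 6.590 m³/d.

Q_w ≈ 6.59 m³/d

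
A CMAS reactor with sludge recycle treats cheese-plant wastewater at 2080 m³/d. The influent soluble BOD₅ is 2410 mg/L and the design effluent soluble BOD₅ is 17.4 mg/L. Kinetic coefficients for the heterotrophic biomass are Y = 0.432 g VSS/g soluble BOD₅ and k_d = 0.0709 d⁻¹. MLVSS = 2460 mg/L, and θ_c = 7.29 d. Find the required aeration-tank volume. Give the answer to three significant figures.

Rearranging the biomass balance for a CMAS with decay, V = Y·Q·ΔS·θ_c / [X·(1+k_d θ_c)] = 0.432 × 2080 × (2410 − 17.4) × 7.29 / [2460 × (1 + 0.0709 × 7.29)] = 1.57×10^7 / 3731 = 4200 m³.

V ≈ 4200 m³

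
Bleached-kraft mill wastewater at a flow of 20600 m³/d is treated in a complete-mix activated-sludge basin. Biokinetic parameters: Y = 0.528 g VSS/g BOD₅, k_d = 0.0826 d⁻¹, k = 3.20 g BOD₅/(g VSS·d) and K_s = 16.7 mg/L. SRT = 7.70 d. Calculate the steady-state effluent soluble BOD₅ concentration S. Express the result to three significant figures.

For a completely mixed reactor with recycle the Lawrence–McCarty relation gives S = K_s·(1 + k_d·θ_c) / [θ_c·(Y·k − k_d) − 1] = 16.7 × (1 + 0.0826 × 7.70) / [7.70 × (0.528 × 3.20 − 0.0826) − 1] = 27.32 / 11.37 = 2.402 mg/L.

S ≈ 2.40 mg/L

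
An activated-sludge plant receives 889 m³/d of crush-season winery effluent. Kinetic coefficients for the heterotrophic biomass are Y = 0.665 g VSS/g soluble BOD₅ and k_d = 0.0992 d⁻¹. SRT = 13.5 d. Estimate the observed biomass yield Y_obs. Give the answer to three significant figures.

Y_obs ≈ 0.284 g VSS/g soluble BOD₅

Y_obs = Y / (1 + k_d θ_c) = 0.665 / (1 + 0.0992 × 13.5) = 0.665 / 2.339 = 0.2843.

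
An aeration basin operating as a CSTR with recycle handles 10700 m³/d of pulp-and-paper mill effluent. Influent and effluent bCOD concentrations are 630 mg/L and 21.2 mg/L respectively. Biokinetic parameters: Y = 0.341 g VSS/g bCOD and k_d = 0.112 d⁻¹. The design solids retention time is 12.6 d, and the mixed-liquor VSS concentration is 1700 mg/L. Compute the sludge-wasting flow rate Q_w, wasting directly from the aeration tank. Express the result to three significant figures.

Steady-state biomass mass balance: V·X·(1 + k_d·θ_c) = Y·Q·(S₀ − S)·θ_c, so V = 0.341 × 10700 × (630 − 21.2) × 12.6 / [1700 × (1 + 0.112 × 12.6)] = 2.8×10^7 / 4099 = 6828 m³.
For wasting at MLVSS concentration, Q_w = V/θ_c = 6828/12.6 = 541.9 m³/d.

Q_w ≈ 542 m³/d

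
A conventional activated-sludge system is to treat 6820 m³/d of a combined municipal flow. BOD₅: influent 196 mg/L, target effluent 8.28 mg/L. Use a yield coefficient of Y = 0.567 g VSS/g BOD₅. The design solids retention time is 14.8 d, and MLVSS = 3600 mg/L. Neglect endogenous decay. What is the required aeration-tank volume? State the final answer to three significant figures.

V ≈ 2980 m³

V·X = Y·Q·ΔS·θ_c gives V = 0.567 × 6820 × (196 − 8.28) × 14.8 / 3600 = 2984 m³.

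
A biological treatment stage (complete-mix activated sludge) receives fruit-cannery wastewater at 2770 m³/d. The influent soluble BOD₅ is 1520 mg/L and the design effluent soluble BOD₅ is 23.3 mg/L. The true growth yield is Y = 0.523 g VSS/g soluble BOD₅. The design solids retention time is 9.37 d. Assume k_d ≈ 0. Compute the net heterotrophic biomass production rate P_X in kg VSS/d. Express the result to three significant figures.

P_X ≈ 2170 kg VSS/d

With endogenous decay neglected, the observed yield equals the true yield: Y_obs = Y = 0.523 g VSS/g soluble BOD₅.
Substrate removed = Q·(S₀ − S) = 2770 m³/d × (1520 − 23.3) g/m³ = 4.15×10^6 g/d = 4146 kg/d.
Net biomass production P_X = Y_obs × Q·(S₀ − S) = 0.5230 × 4146 = 2168 kg VSS/d.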